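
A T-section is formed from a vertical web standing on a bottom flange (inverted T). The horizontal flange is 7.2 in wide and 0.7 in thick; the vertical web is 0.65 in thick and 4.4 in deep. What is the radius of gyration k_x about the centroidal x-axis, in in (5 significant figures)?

Treat the section as a set of non-overlapping primitives; coordinates are from the bounding-box lower-left.
Flange: 7.2 × 0.7, A = 5.04 in², y = 0.35 in, Ī = 0.2058 in⁴.
Web: 0.65 × 4.4, A = 2.86 in², y = 2.9 in, Ī = 4.614133 in⁴.
Centroid: ȳ = ΣA·y / ΣA = 1.273165 in.
Transfer each piece to the centroidal x-axis using Ī + A·d² with d = y − 1.273165:
  flange: d = -0.9231646 in → contributes +4.501053 in⁴
  web: d = 1.626835 in → contributes +12.18339 in⁴
Total I = 16.68444 in⁴.
Radius of gyration: k = √(I/A) = √(16.68444 / 7.9) = 1.453257 in.

k_x ≈ 1.4533 in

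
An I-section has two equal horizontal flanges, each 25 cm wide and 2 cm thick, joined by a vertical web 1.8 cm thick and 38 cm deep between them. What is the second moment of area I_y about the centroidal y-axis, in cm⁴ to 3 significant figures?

Split into non-overlapping primitives; take the origin at the lower-left of the bounding box.
Bottom flange: 25 × 2, A = 50 cm², x = 12.5 cm, Ī = 2604.2 cm⁴.
Web: 1.8 × 38, A = 68.4 cm², x = 12.5 cm, Ī = 18.468 cm⁴.
Top flange: 25 × 2, A = 50 cm², x = 12.5 cm, Ī = 2604.2 cm⁴.
By symmetry the centroid is at mid-width, x̄ = 12.5 cm.
All pieces are centred on the centroidal y-axis, so I = ΣĪ = 5226.8 cm⁴.

I_y ≈ 5230 cm⁴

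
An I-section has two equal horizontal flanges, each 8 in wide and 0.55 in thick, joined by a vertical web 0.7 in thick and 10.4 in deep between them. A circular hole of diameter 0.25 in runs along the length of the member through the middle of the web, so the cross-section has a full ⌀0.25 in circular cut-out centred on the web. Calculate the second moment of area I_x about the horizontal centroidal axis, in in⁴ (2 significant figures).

Split into non-overlapping primitives; take the origin at the lower-left of the bounding box.
Bottom flange: 8 × 0.55, A = 4.4 in², y = 0.275 in, Ī = 0.1109 in⁴.
Web: 0.7 × 10.4, A = 7.28 in², y = 5.75 in, Ī = 65.62 in⁴.
Top flange: 8 × 0.55, A = 4.4 in², y = 11.23 in, Ī = 0.1109 in⁴.
Hole (subtracted): ⌀0.25, A = 0.04909 in², y = 5.75 in, Ī = 0.0001917 in⁴.
By symmetry the centroid is at mid-height, ȳ = 5.75 in.
Transfer each piece to the horizontal centroidal axis using Ī + A·d² with d = y − 5.75:
  bottom flange: d = -5.475 in → contributes +132 in⁴
  web: d = 0 in → contributes +65.62 in⁴
  top flange: d = 5.475 in → contributes +132 in⁴
  hole: d = 0 in → contributes −0.0001917 in⁴
Total I = 329.6 in⁴.

I_x ≈ 330 in⁴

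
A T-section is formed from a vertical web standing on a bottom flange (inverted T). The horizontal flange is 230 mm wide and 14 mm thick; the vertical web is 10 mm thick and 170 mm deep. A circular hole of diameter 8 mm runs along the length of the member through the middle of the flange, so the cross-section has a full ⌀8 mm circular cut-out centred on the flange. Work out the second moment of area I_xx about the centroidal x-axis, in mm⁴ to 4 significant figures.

I_xx ≈ 1.351 × 10⁷ mm⁴

Decompose the section into non-overlapping parts with the origin at the bottom-left of its bounding rectangle.
Flange: 230 × 14, A = 3 220 mm², y = 7 mm, Ī = 52593.3 mm⁴.
Web: 10 × 170, A = 1 700 mm², y = 99 mm, Ī = 4 094 167 mm⁴.
Hole (subtracted): ⌀8, A = 50.2655 mm², y = 7 mm, Ī = 201.062 mm⁴.
Centroid: ȳ = ΣA·y / ΣA = 39.1167 mm.
Transfer each piece to the centroidal x-axis using Ī + A·d² with d = y − 39.1167:
  flange: d = -32.1167 mm → contributes +3 373 975 mm⁴
  web: d = 59.8833 mm → contributes +10 190 375 mm⁴
  hole: d = -32.1167 mm → contributes −52049.2 mm⁴
Total I = 13 512 301 mm⁴.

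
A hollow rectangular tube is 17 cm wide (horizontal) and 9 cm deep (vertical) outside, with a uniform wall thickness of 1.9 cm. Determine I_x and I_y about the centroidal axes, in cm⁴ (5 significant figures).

Decompose the section into non-overlapping parts with the origin at the bottom-left of its bounding rectangle.
Outer rectangle: 17 × 9, A = 153 cm², y = 4.5 cm, Ī = 1032.75 cm⁴.
Inner void (subtracted): 13.2 × 5.2, A = 68.64 cm², y = 4.5 cm, Ī = 154.6688 cm⁴.
By symmetry the centroid is at mid-height, ȳ = 4.5 cm.
All pieces are centred on the centroidal x-axis, so I = ΣĪ (holes subtracted) = 878.0812 cm⁴.
Repeating about the centroidal y-axis gives I_y = 2688.097 cm⁴.

I_x ≈ 878.08 cm⁴, I_y ≈ 2688.1 cm⁴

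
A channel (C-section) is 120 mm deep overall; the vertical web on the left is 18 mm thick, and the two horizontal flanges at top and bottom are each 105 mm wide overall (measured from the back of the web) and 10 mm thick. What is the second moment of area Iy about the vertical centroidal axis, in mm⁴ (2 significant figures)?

Iy ≈ 3.8 × 10⁶ mm⁴

Treat the section as a set of non-overlapping primitives; coordinates are from the bounding-box lower-left.
Web: 18 × 120, A = 2 160 mm², x = 9 mm, Ī = 58 320 mm⁴.
Top flange (beyond web): 87 × 10, A = 870 mm², x = 61.5 mm, Ī = 548 753 mm⁴.
Bottom flange (beyond web): 87 × 10, A = 870 mm², x = 61.5 mm, Ī = 548 753 mm⁴.
Centroid: x̄ = ΣA·x / ΣA = 32.42 mm.
Transfer each piece to the vertical centroidal axis using Ī + A·d² with d = x − 32.42:
  web: d = -23.42 mm → contributes +1 243 384 mm⁴
  top flange (beyond web): d = 29.08 mm → contributes +1 284 309 mm⁴
  bottom flange (beyond web): d = 29.08 mm → contributes +1 284 309 mm⁴
Total I = 3 812 002 mm⁴.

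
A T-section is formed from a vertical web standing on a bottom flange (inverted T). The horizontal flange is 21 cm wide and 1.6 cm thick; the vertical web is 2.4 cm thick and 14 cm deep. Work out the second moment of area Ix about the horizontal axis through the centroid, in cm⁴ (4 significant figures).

Treat the section as a set of non-overlapping primitives; coordinates are from the bounding-box lower-left.
Flange: 21 × 1.6, A = 33.6 cm², y = 0.8 cm, Ī = 7.168 cm⁴.
Web: 2.4 × 14, A = 33.6 cm², y = 8.6 cm, Ī = 548.8 cm⁴.
Centroid: ȳ = ΣA·y / ΣA = 4.7 cm.
Transfer each piece to the horizontal axis through the centroid using Ī + A·d² with d = y − 4.7:
  flange: d = -3.9 cm → contributes +518.224 cm⁴
  web: d = 3.9 cm → contributes +1059.86 cm⁴
Total I = 1578.08 cm⁴.

Ix ≈ 1578 cm⁴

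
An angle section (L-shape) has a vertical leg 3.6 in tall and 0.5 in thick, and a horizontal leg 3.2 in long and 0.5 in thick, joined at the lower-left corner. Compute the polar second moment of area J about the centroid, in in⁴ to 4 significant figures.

J ≈ 6.658 in⁴

Break the section into simple shapes (no overlaps), measuring from the bottom-left corner of the bounding box.
Vertical leg: 0.5 × 3.6, A = 1.8 in², y = 1.8 in, Ī = 1.944 in⁴.
Horizontal leg (remainder): 2.7 × 0.5, A = 1.35 in², y = 0.25 in, Ī = 0.028125 in⁴.
Centroid: ȳ = ΣA·y / ΣA = 1.13571 in.
Transfer each piece to the centroidal x-axis using Ī + A·d² with d = y − 1.13571:
  vertical leg: d = 0.664286 in → contributes +2.7383 in⁴
  horizontal leg (remainder): d = -0.885714 in → contributes +1.08719 in⁴
Total I = 3.82548 in⁴.
For the y-axis: x̄ = 0.935714 in.
Repeating about the centroidal y-axis gives I_y = 2.83248 in⁴.
Polar second moment: J = I_x + I_y = 6.65796 in⁴.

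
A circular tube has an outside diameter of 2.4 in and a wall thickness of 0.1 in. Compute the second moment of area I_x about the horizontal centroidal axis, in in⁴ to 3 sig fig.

Split into non-overlapping primitives; take the origin at the lower-left of the bounding box.
Outer circle: ⌀2.4, A = 4.5239 in², y = 1.2 in, Ī = 1.6286 in⁴.
Bore (subtracted): ⌀2.2, A = 3.8013 in², y = 1.2 in, Ī = 1.1499 in⁴.
By symmetry the centroid is at mid-height, ȳ = 1.2 in.
All pieces are centred on the horizontal centroidal axis, so I = ΣĪ (holes subtracted) = 0.4787 in⁴.

I_x ≈ 0.479 in⁴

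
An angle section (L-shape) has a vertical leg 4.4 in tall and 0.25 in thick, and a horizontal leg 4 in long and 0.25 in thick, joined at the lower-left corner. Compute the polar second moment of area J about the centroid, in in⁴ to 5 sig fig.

Break the section into simple shapes (no overlaps), measuring from the bottom-left corner of the bounding box.
Vertical leg: 0.25 × 4.4, A = 1.1 in², y = 2.2 in, Ī = 1.774667 in⁴.
Horizontal leg (remainder): 3.75 × 0.25, A = 0.9375 in², y = 0.125 in, Ī = 0.004882813 in⁴.
Centroid: ȳ = ΣA·y / ΣA = 1.245245 in.
Transfer each piece to the centroidal x-axis using Ī + A·d² with d = y − 1.245245:
  vertical leg: d = 0.9547546 in → contributes +2.777379 in⁴
  horizontal leg (remainder): d = -1.120245 in → contributes +1.181398 in⁴
Total I = 3.958777 in⁴.
For the y-axis: x̄ = 1.045245 in.
Repeating about the centroidal y-axis gives I_y = 3.128902 in⁴.
Polar second moment: J = I_x + I_y = 7.087679 in⁴.

J ≈ 7.0877 in⁴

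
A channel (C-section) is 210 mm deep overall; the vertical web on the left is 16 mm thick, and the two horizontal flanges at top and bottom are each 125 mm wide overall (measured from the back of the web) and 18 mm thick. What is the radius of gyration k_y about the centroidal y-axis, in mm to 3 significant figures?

Break the section into simple shapes (no overlaps), measuring from the bottom-left corner of the bounding box.
Web: 16 × 210, A = 3 360 mm², x = 8 mm, Ī = 71 680 mm⁴.
Top flange (beyond web): 109 × 18, A = 1 962 mm², x = 70.5 mm, Ī = 1 942 544 mm⁴.
Bottom flange (beyond web): 109 × 18, A = 1 962 mm², x = 70.5 mm, Ī = 1 942 544 mm⁴.
Centroid: x̄ = ΣA·x / ΣA = 41.67 mm.
Transfer each piece to the centroidal y-axis using Ī + A·d² with d = x − 41.67:
  web: d = -33.67 mm → contributes +3 880 737 mm⁴
  top flange (beyond web): d = 28.83 mm → contributes +3 573 332 mm⁴
  bottom flange (beyond web): d = 28.83 mm → contributes +3 573 332 mm⁴
Total I = 11 027 401 mm⁴.
Radius of gyration: k = √(I/A) = √(11 027 401 / 7 284) = 38.909 mm.

k_y ≈ 38.9 mm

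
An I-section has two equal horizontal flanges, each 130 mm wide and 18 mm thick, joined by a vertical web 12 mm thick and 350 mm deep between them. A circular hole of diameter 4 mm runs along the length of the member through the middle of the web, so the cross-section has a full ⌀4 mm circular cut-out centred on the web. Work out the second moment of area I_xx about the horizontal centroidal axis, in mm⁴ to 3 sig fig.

I_xx ≈ 2.01 × 10⁸ mm⁴

Decompose the section into non-overlapping parts with the origin at the bottom-left of its bounding rectangle.
Bottom flange: 130 × 18, A = 2 340 mm², y = 9 mm, Ī = 63 180 mm⁴.
Web: 12 × 350, A = 4 200 mm², y = 193 mm, Ī = 42 875 000 mm⁴.
Top flange: 130 × 18, A = 2 340 mm², y = 377 mm, Ī = 63 180 mm⁴.
Hole (subtracted): ⌀4, A = 12.566 mm², y = 193 mm, Ī = 12.566 mm⁴.
By symmetry the centroid is at mid-height, ȳ = 193 mm.
Transfer each piece to the horizontal centroidal axis using Ī + A·d² with d = y − 193:
  bottom flange: d = -184 mm → contributes +79 286 220 mm⁴
  web: d = 0 mm → contributes +42 875 000 mm⁴
  top flange: d = 184 mm → contributes +79 286 220 mm⁴
  hole: d = 0 mm → contributes −12.566 mm⁴
Total I = 201 447 427 mm⁴.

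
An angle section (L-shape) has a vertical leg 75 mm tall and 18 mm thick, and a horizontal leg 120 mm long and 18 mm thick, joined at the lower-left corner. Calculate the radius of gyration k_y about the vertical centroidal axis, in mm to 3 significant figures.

k_y ≈ 37.3 mm

Decompose the section into non-overlapping parts with the origin at the bottom-left of its bounding rectangle.
Vertical leg: 18 × 75, A = 1 350 mm², x = 9 mm, Ī = 36 450 mm⁴.
Horizontal leg (remainder): 102 × 18, A = 1 836 mm², x = 69 mm, Ī = 1 591 812 mm⁴.
Centroid: x̄ = ΣA·x / ΣA = 43.576 mm.
Transfer each piece to the vertical centroidal axis using Ī + A·d² with d = x − 43.576:
  vertical leg: d = -34.576 mm → contributes +1 650 400 mm⁴
  horizontal leg (remainder): d = 25.424 mm → contributes +2 778 540 mm⁴
Total I = 4 428 940 mm⁴.
Radius of gyration: k = √(I/A) = √(4 428 940 / 3 186) = 37.284 mm.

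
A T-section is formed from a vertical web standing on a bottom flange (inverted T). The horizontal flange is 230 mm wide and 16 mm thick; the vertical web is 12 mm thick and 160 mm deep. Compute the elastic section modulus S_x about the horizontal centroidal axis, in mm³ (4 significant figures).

Split into non-overlapping primitives; take the origin at the lower-left of the bounding box.
Flange: 230 × 16, A = 3 680 mm², y = 8 mm, Ī = 78506.7 mm⁴.
Web: 12 × 160, A = 1 920 mm², y = 96 mm, Ī = 4 096 000 mm⁴.
Centroid: ȳ = ΣA·y / ΣA = 38.1714 mm.
Transfer each piece to the horizontal centroidal axis using Ī + A·d² with d = y − 38.1714:
  flange: d = -30.1714 mm → contributes +3 428 466 mm⁴
  web: d = 57.8286 mm → contributes +10 516 756 mm⁴
Total I = 13 945 222 mm⁴.
Extreme fibre distance c = 137.829 mm; S = I/c = 101 178 mm³.

S_x ≈ 1.012 × 10⁵ mm³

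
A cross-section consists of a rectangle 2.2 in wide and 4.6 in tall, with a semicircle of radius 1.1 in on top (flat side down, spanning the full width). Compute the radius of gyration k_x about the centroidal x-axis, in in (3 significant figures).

Break the section into simple shapes (no overlaps), measuring from the bottom-left corner of the bounding box.
Rectangular body: 2.2 × 4.6, A = 10.12 in², y = 2.3 in, Ī = 17.845 in⁴.
Semicircular cap: semicircle r = 1.1, A = 1.9007 in², y = 5.0669 in, Ī = 0.1607 in⁴.
Centroid: ȳ = ΣA·y / ΣA = 2.7375 in.
Transfer each piece to the centroidal x-axis using Ī + A·d² with d = y − 2.7375:
  rectangular body: d = -0.43748 in → contributes +19.782 in⁴
  semicircular cap: d = 2.3294 in → contributes +10.474 in⁴
Total I = 30.255 in⁴.
Radius of gyration: k = √(I/A) = √(30.255 / 12.021) = 1.5865 in.

k_x ≈ 1.59 in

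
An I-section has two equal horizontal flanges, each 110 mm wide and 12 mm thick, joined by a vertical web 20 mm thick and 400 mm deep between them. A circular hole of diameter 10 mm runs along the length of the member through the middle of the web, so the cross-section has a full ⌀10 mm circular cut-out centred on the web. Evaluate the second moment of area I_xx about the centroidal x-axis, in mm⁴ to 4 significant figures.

Break the section into simple shapes (no overlaps), measuring from the bottom-left corner of the bounding box.
Bottom flange: 110 × 12, A = 1 320 mm², y = 6 mm, Ī = 15 840 mm⁴.
Web: 20 × 400, A = 8 000 mm², y = 212 mm, Ī = 106 666 667 mm⁴.
Top flange: 110 × 12, A = 1 320 mm², y = 418 mm, Ī = 15 840 mm⁴.
Hole (subtracted): ⌀10, A = 78.5398 mm², y = 212 mm, Ī = 490.874 mm⁴.
By symmetry the centroid is at mid-height, ȳ = 212 mm.
Transfer each piece to the centroidal x-axis using Ī + A·d² with d = y − 212:
  bottom flange: d = -206 mm → contributes +56 031 360 mm⁴
  web: d = 0 mm → contributes +106 666 667 mm⁴
  top flange: d = 206 mm → contributes +56 031 360 mm⁴
  hole: d = 0 mm → contributes −490.874 mm⁴
Total I = 218 728 896 mm⁴.

I_xx ≈ 2.187 × 10⁸ mm⁴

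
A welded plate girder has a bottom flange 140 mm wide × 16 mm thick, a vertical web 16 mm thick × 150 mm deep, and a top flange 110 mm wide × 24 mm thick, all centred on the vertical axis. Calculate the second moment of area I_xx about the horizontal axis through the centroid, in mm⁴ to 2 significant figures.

I_xx ≈ 4.0 × 10⁷ mm⁴

Decompose the section into non-overlapping parts with the origin at the bottom-left of its bounding rectangle.
Bottom plate: 140 × 16, A = 2 240 mm², y = 8 mm, Ī = 47 787 mm⁴.
Web plate: 16 × 150, A = 2 400 mm², y = 91 mm, Ī = 4 500 000 mm⁴.
Top plate: 110 × 24, A = 2 640 mm², y = 178 mm, Ī = 126 720 mm⁴.
Centroid: ȳ = ΣA·y / ΣA = 97.01 mm.
Transfer each piece to the horizontal axis through the centroid using Ī + A·d² with d = y − 97.01:
  bottom plate: d = -89.01 mm → contributes +17 795 208 mm⁴
  web plate: d = -6.011 mm → contributes +4 586 717 mm⁴
  top plate: d = 80.99 mm → contributes +17 443 061 mm⁴
Total I = 39 824 986 mm⁴.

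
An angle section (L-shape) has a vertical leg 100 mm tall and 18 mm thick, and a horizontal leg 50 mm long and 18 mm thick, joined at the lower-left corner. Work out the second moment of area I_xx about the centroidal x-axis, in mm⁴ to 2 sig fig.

Decompose the section into non-overlapping parts with the origin at the bottom-left of its bounding rectangle.
Vertical leg: 18 × 100, A = 1 800 mm², y = 50 mm, Ī = 1 500 000 mm⁴.
Horizontal leg (remainder): 32 × 18, A = 576 mm², y = 9 mm, Ī = 15 552 mm⁴.
Centroid: ȳ = ΣA·y / ΣA = 40.06 mm.
Transfer each piece to the centroidal x-axis using Ī + A·d² with d = y − 40.06:
  vertical leg: d = 9.939 mm → contributes +1 677 825 mm⁴
  horizontal leg (remainder): d = -31.06 mm → contributes +571 254 mm⁴
Total I = 2 249 079 mm⁴.

I_xx ≈ 2.2 × 10⁶ mm⁴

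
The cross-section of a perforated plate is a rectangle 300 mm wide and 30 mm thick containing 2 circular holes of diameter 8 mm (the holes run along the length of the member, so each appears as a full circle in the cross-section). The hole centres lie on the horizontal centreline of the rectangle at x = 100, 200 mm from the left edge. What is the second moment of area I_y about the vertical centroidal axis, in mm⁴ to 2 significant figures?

Break the section into simple shapes (no overlaps), measuring from the bottom-left corner of the bounding box.
Plate: 300 × 30, A = 9 000 mm², x = 150 mm, Ī = 67 500 000 mm⁴.
Hole 1 (subtracted): ⌀8, A = 50.27 mm², x = 100 mm, Ī = 201.1 mm⁴.
Hole 2 (subtracted): ⌀8, A = 50.27 mm², x = 200 mm, Ī = 201.1 mm⁴.
By symmetry the centroid is at mid-width, x̄ = 150 mm.
Transfer each piece to the vertical centroidal axis using Ī + A·d² with d = x − 150:
  plate: d = 0 mm → contributes +67 500 000 mm⁴
  hole 1: d = -50 mm → contributes −125 865 mm⁴
  hole 2: d = 50 mm → contributes −125 865 mm⁴
Total I = 67 248 270 mm⁴.

I_y ≈ 6.7 × 10⁷ mm⁴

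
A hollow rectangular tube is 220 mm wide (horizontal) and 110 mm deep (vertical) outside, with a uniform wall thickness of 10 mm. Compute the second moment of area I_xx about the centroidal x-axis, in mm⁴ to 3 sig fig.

I_xx ≈ 1.23 × 10⁷ mm⁴

Decompose the section into non-overlapping parts with the origin at the bottom-left of its bounding rectangle.
Outer rectangle: 220 × 110, A = 24 200 mm², y = 55 mm, Ī = 24 401 667 mm⁴.
Inner void (subtracted): 200 × 90, A = 18 000 mm², y = 55 mm, Ī = 12 150 000 mm⁴.
By symmetry the centroid is at mid-height, ȳ = 55 mm.
All pieces are centred on the centroidal x-axis, so I = ΣĪ (holes subtracted) = 12 251 667 mm⁴.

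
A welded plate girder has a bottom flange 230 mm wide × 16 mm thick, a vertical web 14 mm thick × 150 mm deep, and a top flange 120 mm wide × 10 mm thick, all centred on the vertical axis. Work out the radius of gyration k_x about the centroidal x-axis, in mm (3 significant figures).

k_x ≈ 66.4 mm

Break the section into simple shapes (no overlaps), measuring from the bottom-left corner of the bounding box.
Bottom plate: 230 × 16, A = 3 680 mm², y = 8 mm, Ī = 78 507 mm⁴.
Web plate: 14 × 150, A = 2 100 mm², y = 91 mm, Ī = 3 937 500 mm⁴.
Top plate: 120 × 10, A = 1 200 mm², y = 171 mm, Ī = 10 000 mm⁴.
Centroid: ȳ = ΣA·y / ΣA = 60.994 mm.
Transfer each piece to the centroidal x-axis using Ī + A·d² with d = y − 60.994:
  bottom plate: d = -52.994 mm → contributes +10 413 391 mm⁴
  web plate: d = 30.006 mm → contributes +5 828 222 mm⁴
  top plate: d = 110.01 mm → contributes +14 531 513 mm⁴
Total I = 30 773 126 mm⁴.
Radius of gyration: k = √(I/A) = √(30 773 126 / 6 980) = 66.398 mm.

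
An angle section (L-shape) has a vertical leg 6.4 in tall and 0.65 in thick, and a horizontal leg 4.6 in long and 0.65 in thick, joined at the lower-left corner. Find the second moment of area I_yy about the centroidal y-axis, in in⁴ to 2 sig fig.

Decompose the section into non-overlapping parts with the origin at the bottom-left of its bounding rectangle.
Vertical leg: 0.65 × 6.4, A = 4.16 in², x = 0.325 in, Ī = 0.1465 in⁴.
Horizontal leg (remainder): 3.95 × 0.65, A = 2.568 in², x = 2.625 in, Ī = 3.338 in⁴.
Centroid: x̄ = ΣA·x / ΣA = 1.203 in.
Transfer each piece to the centroidal y-axis using Ī + A·d² with d = x − 1.203:
  vertical leg: d = -0.8778 in → contributes +3.352 in⁴
  horizontal leg (remainder): d = 1.422 in → contributes +8.532 in⁴
Total I = 11.88 in⁴.

I_yy ≈ 12 in⁴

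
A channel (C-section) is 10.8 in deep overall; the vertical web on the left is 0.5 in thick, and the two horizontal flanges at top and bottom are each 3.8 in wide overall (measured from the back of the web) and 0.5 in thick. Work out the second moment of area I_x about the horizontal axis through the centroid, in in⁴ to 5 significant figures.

I_x ≈ 140.08 in⁴

Decompose the section into non-overlapping parts with the origin at the bottom-left of its bounding rectangle.
Web: 0.5 × 10.8, A = 5.4 in², y = 5.4 in, Ī = 52.488 in⁴.
Top flange (beyond web): 3.3 × 0.5, A = 1.65 in², y = 10.55 in, Ī = 0.034375 in⁴.
Bottom flange (beyond web): 3.3 × 0.5, A = 1.65 in², y = 0.25 in, Ī = 0.034375 in⁴.
By symmetry the centroid is at mid-height, ȳ = 5.4 in.
Transfer each piece to the horizontal axis through the centroid using Ī + A·d² with d = y − 5.4:
  web: d = 0 in → contributes +52.488 in⁴
  top flange (beyond web): d = 5.15 in → contributes +43.7965 in⁴
  bottom flange (beyond web): d = -5.15 in → contributes +43.7965 in⁴
Total I = 140.081 in⁴.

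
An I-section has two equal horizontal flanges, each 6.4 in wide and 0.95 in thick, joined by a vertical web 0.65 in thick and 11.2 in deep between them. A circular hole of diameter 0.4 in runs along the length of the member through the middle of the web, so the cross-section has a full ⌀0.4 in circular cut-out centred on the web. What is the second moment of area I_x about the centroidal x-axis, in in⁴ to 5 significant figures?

I_x ≈ 525.79 in⁴

Split into non-overlapping primitives; take the origin at the lower-left of the bounding box.
Bottom flange: 6.4 × 0.95, A = 6.08 in², y = 0.475 in, Ī = 0.4572667 in⁴.
Web: 0.65 × 11.2, A = 7.28 in², y = 6.55 in, Ī = 76.10027 in⁴.
Top flange: 6.4 × 0.95, A = 6.08 in², y = 12.625 in, Ī = 0.4572667 in⁴.
Hole (subtracted): ⌀0.4, A = 0.1256637 in², y = 6.55 in, Ī = 0.001256637 in⁴.
By symmetry the centroid is at mid-height, ȳ = 6.55 in.
Transfer each piece to the centroidal x-axis using Ī + A·d² with d = y − 6.55:
  bottom flange: d = -6.075 in → contributes +224.8435 in⁴
  web: d = 0 in → contributes +76.10027 in⁴
  top flange: d = 6.075 in → contributes +224.8435 in⁴
  hole: d = 0 in → contributes −0.001256637 in⁴
Total I = 525.7859 in⁴.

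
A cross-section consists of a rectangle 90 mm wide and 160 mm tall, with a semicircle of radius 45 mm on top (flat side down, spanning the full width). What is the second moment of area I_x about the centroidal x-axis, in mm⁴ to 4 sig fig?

Break the section into simple shapes (no overlaps), measuring from the bottom-left corner of the bounding box.
Rectangular body: 90 × 160, A = 14 400 mm², y = 80 mm, Ī = 30 720 000 mm⁴.
Semicircular cap: semicircle r = 45, A = 3180.86 mm², y = 179.099 mm, Ī = 450 072 mm⁴.
Centroid: ȳ = ΣA·y / ΣA = 97.9297 mm.
Transfer each piece to the centroidal x-axis using Ī + A·d² with d = y − 97.9297:
  rectangular body: d = -17.9297 mm → contributes +35 349 210 mm⁴
  semicircular cap: d = 81.1689 mm → contributes +21 406 850 mm⁴
Total I = 56 756 060 mm⁴.

I_x ≈ 5.676 × 10⁷ mm⁴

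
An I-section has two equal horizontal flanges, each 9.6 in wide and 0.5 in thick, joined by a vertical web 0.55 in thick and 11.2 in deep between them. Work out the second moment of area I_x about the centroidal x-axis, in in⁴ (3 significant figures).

Split into non-overlapping primitives; take the origin at the lower-left of the bounding box.
Bottom flange: 9.6 × 0.5, A = 4.8 in², y = 0.25 in, Ī = 0.1 in⁴.
Web: 0.55 × 11.2, A = 6.16 in², y = 6.1 in, Ī = 64.393 in⁴.
Top flange: 9.6 × 0.5, A = 4.8 in², y = 11.95 in, Ī = 0.1 in⁴.
By symmetry the centroid is at mid-height, ȳ = 6.1 in.
Transfer each piece to the centroidal x-axis using Ī + A·d² with d = y − 6.1:
  bottom flange: d = -5.85 in → contributes +164.37 in⁴
  web: d = 0 in → contributes +64.393 in⁴
  top flange: d = 5.85 in → contributes +164.37 in⁴
Total I = 393.13 in⁴.

I_x ≈ 393 in⁴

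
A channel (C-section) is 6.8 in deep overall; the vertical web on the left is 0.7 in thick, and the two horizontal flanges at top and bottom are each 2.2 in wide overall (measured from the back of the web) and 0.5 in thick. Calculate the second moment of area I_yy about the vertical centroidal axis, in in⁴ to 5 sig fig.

Split into non-overlapping primitives; take the origin at the lower-left of the bounding box.
Web: 0.7 × 6.8, A = 4.76 in², x = 0.35 in, Ī = 0.1943667 in⁴.
Top flange (beyond web): 1.5 × 0.5, A = 0.75 in², x = 1.45 in, Ī = 0.140625 in⁴.
Bottom flange (beyond web): 1.5 × 0.5, A = 0.75 in², x = 1.45 in, Ī = 0.140625 in⁴.
Centroid: x̄ = ΣA·x / ΣA = 0.6135783 in.
Transfer each piece to the vertical centroidal axis using Ī + A·d² with d = x − 0.6135783:
  web: d = -0.2635783 in → contributes +0.5250606 in⁴
  top flange (beyond web): d = 0.8364217 in → contributes +0.665326 in⁴
  bottom flange (beyond web): d = 0.8364217 in → contributes +0.665326 in⁴
Total I = 1.855713 in⁴.

I_yy ≈ 1.8557 in⁴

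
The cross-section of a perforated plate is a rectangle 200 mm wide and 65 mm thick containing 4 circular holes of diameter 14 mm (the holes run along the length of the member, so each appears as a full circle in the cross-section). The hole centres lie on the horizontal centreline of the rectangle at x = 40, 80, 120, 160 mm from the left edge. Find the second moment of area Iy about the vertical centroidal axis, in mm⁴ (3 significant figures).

Iy ≈ 4.21 × 10⁷ mm⁴

Treat the section as a set of non-overlapping primitives; coordinates are from the bounding-box lower-left.
Plate: 200 × 65, A = 13 000 mm², x = 100 mm, Ī = 43 333 333 mm⁴.
Hole 1 (subtracted): ⌀14, A = 153.94 mm², x = 40 mm, Ī = 1885.7 mm⁴.
Hole 2 (subtracted): ⌀14, A = 153.94 mm², x = 80 mm, Ī = 1885.7 mm⁴.
Hole 3 (subtracted): ⌀14, A = 153.94 mm², x = 120 mm, Ī = 1885.7 mm⁴.
Hole 4 (subtracted): ⌀14, A = 153.94 mm², x = 160 mm, Ī = 1885.7 mm⁴.
By symmetry the centroid is at mid-width, x̄ = 100 mm.
Transfer each piece to the vertical centroidal axis using Ī + A·d² with d = x − 100:
  plate: d = 0 mm → contributes +43 333 333 mm⁴
  hole 1: d = -60 mm → contributes −556 063 mm⁴
  hole 2: d = -20 mm → contributes −63 461 mm⁴
  hole 3: d = 20 mm → contributes −63 461 mm⁴
  hole 4: d = 60 mm → contributes −556 063 mm⁴
Total I = 42 094 286 mm⁴.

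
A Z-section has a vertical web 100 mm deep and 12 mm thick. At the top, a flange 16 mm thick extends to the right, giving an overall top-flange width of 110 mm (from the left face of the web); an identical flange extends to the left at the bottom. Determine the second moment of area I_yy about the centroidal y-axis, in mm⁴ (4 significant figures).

Decompose the section into non-overlapping parts with the origin at the bottom-left of its bounding rectangle.
Web: 12 × 100, A = 1 200 mm², x = 104 mm, Ī = 14 400 mm⁴.
Top flange (beyond web): 98 × 16, A = 1 568 mm², x = 159 mm, Ī = 1 254 923 mm⁴.
Bottom flange (beyond web): 98 × 16, A = 1 568 mm², x = 49 mm, Ī = 1 254 923 mm⁴.
Centroid: x̄ = ΣA·x / ΣA = 104 mm.
Transfer each piece to the centroidal y-axis using Ī + A·d² with d = x − 104:
  web: d = 0 mm → contributes +14 400 mm⁴
  top flange (beyond web): d = 55 mm → contributes +5 998 123 mm⁴
  bottom flange (beyond web): d = -55 mm → contributes +5 998 123 mm⁴
Total I = 12 010 645 mm⁴.

I_yy ≈ 1.201 × 10⁷ mm⁴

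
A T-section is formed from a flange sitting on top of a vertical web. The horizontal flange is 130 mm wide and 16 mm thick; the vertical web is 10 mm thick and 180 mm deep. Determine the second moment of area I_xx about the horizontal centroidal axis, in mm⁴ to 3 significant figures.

Decompose the section into non-overlapping parts with the origin at the bottom-left of its bounding rectangle.
Flange: 130 × 16, A = 2 080 mm², y = 188 mm, Ī = 44 373 mm⁴.
Web: 10 × 180, A = 1 800 mm², y = 90 mm, Ī = 4 860 000 mm⁴.
Centroid: ȳ = ΣA·y / ΣA = 142.54 mm.
Transfer each piece to the horizontal centroidal axis using Ī + A·d² with d = y − 142.54:
  flange: d = 45.464 mm → contributes +4 343 666 mm⁴
  web: d = -52.536 mm → contributes +9 828 072 mm⁴
Total I = 14 171 738 mm⁴.

I_xx ≈ 1.42 × 10⁷ mm⁴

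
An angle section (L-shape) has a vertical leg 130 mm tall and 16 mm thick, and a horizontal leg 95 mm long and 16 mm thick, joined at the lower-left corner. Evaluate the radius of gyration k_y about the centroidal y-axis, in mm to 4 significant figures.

k_y ≈ 27.21 mm

Break the section into simple shapes (no overlaps), measuring from the bottom-left corner of the bounding box.
Vertical leg: 16 × 130, A = 2 080 mm², x = 8 mm, Ī = 44373.3 mm⁴.
Horizontal leg (remainder): 79 × 16, A = 1 264 mm², x = 55.5 mm, Ī = 657 385 mm⁴.
Centroid: x̄ = ΣA·x / ΣA = 25.9545 mm.
Transfer each piece to the centroidal y-axis using Ī + A·d² with d = x − 25.9545:
  vertical leg: d = -17.9545 mm → contributes +714 894 mm⁴
  horizontal leg (remainder): d = 29.5455 mm → contributes +1 760 774 mm⁴
Total I = 2 475 668 mm⁴.
Radius of gyration: k = √(I/A) = √(2 475 668 / 3 344) = 27.209 mm.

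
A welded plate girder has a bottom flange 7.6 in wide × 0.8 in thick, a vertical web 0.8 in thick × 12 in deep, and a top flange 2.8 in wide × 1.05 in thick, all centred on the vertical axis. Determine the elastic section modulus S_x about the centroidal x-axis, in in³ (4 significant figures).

S_x ≈ 57.85 in³

Break the section into simple shapes (no overlaps), measuring from the bottom-left corner of the bounding box.
Bottom plate: 7.6 × 0.8, A = 6.08 in², y = 0.4 in, Ī = 0.324267 in⁴.
Web plate: 0.8 × 12, A = 9.6 in², y = 6.8 in, Ī = 115.2 in⁴.
Top plate: 2.8 × 1.05, A = 2.94 in², y = 13.325 in, Ī = 0.270113 in⁴.
Centroid: ȳ = ΣA·y / ΣA = 5.74047 in.
Transfer each piece to the centroidal x-axis using Ī + A·d² with d = y − 5.74047:
  bottom plate: d = -5.34047 in → contributes +173.729 in⁴
  web plate: d = 1.05953 in → contributes +125.977 in⁴
  top plate: d = 7.58453 in → contributes +169.394 in⁴
Total I = 469.101 in⁴.
Extreme fibre distance c = 8.10953 in; S = I/c = 57.8456 in³.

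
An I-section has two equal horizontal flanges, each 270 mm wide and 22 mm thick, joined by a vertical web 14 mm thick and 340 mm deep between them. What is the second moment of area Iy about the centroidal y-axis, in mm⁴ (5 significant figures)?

Iy ≈ 7.2249 × 10⁷ mm⁴

Decompose the section into non-overlapping parts with the origin at the bottom-left of its bounding rectangle.
Bottom flange: 270 × 22, A = 5 940 mm², x = 135 mm, Ī = 36 085 500 mm⁴.
Web: 14 × 340, A = 4 760 mm², x = 135 mm, Ī = 77746.67 mm⁴.
Top flange: 270 × 22, A = 5 940 mm², x = 135 mm, Ī = 36 085 500 mm⁴.
By symmetry the centroid is at mid-width, x̄ = 135 mm.
All pieces are centred on the centroidal y-axis, so I = ΣĪ = 72 248 747 mm⁴.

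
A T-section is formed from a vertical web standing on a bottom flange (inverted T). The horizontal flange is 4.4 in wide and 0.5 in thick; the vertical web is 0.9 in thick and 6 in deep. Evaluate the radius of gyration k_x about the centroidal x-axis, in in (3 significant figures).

k_x ≈ 2.08 in

Split into non-overlapping primitives; take the origin at the lower-left of the bounding box.
Flange: 4.4 × 0.5, A = 2.2 in², y = 0.25 in, Ī = 0.045833 in⁴.
Web: 0.9 × 6, A = 5.4 in², y = 3.5 in, Ī = 16.2 in⁴.
Centroid: ȳ = ΣA·y / ΣA = 2.5592 in.
Transfer each piece to the centroidal x-axis using Ī + A·d² with d = y − 2.5592:
  flange: d = -2.3092 in → contributes +11.777 in⁴
  web: d = 0.94079 in → contributes +20.979 in⁴
Total I = 32.757 in⁴.
Radius of gyration: k = √(I/A) = √(32.757 / 7.6) = 2.0761 in.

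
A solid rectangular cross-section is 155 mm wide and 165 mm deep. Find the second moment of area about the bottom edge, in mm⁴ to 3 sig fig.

I_base ≈ 2.32 × 10⁸ mm⁴

The section: 155 × 165, A = 25 575 mm², y = 82.5 mm, Ī = 58 023 281 mm⁴.
Transfer it to a horizontal axis along the bottom face using Ī + A·d² with d = y − 0:
  the section: d = 82.5 mm → contributes +232 093 125 mm⁴
Total I = 232 093 125 mm⁴.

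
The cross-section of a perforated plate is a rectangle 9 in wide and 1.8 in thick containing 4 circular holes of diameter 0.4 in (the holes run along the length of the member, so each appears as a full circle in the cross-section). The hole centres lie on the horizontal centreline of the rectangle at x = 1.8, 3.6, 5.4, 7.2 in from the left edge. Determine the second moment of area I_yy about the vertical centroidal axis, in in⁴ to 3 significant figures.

Break the section into simple shapes (no overlaps), measuring from the bottom-left corner of the bounding box.
Plate: 9 × 1.8, A = 16.2 in², x = 4.5 in, Ī = 109.35 in⁴.
Hole 1 (subtracted): ⌀0.4, A = 0.12566 in², x = 1.8 in, Ī = 0.0012566 in⁴.
Hole 2 (subtracted): ⌀0.4, A = 0.12566 in², x = 3.6 in, Ī = 0.0012566 in⁴.
Hole 3 (subtracted): ⌀0.4, A = 0.12566 in², x = 5.4 in, Ī = 0.0012566 in⁴.
Hole 4 (subtracted): ⌀0.4, A = 0.12566 in², x = 7.2 in, Ī = 0.0012566 in⁴.
By symmetry the centroid is at mid-width, x̄ = 4.5 in.
Transfer each piece to the vertical centroidal axis using Ī + A·d² with d = x − 4.5:
  plate: d = 0 in → contributes +109.35 in⁴
  hole 1: d = -2.7 in → contributes −0.91735 in⁴
  hole 2: d = -0.9 in → contributes −0.10304 in⁴
  hole 3: d = 0.9 in → contributes −0.10304 in⁴
  hole 4: d = 2.7 in → contributes −0.91735 in⁴
Total I = 107.31 in⁴.

I_yy ≈ 107 in⁴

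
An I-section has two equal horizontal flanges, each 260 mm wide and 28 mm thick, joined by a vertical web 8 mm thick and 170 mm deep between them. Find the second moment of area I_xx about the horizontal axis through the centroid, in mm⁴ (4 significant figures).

I_xx ≈ 1.469 × 10⁸ mm⁴

Split into non-overlapping primitives; take the origin at the lower-left of the bounding box.
Bottom flange: 260 × 28, A = 7 280 mm², y = 14 mm, Ī = 475 627 mm⁴.
Web: 8 × 170, A = 1 360 mm², y = 113 mm, Ī = 3 275 333 mm⁴.
Top flange: 260 × 28, A = 7 280 mm², y = 212 mm, Ī = 475 627 mm⁴.
By symmetry the centroid is at mid-height, ȳ = 113 mm.
Transfer each piece to the horizontal axis through the centroid using Ī + A·d² with d = y − 113:
  bottom flange: d = -99 mm → contributes +71 826 907 mm⁴
  web: d = 0 mm → contributes +3 275 333 mm⁴
  top flange: d = 99 mm → contributes +71 826 907 mm⁴
Total I = 146 929 147 mm⁴.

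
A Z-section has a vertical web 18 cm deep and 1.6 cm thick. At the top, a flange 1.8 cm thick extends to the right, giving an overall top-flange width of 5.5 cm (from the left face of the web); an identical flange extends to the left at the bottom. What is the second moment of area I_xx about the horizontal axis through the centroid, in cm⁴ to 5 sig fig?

I_xx ≈ 1702.6 cm⁴

Split into non-overlapping primitives; take the origin at the lower-left of the bounding box.
Web: 1.6 × 18, A = 28.8 cm², y = 9 cm, Ī = 777.6 cm⁴.
Top flange (beyond web): 3.9 × 1.8, A = 7.02 cm², y = 17.1 cm, Ī = 1.8954 cm⁴.
Bottom flange (beyond web): 3.9 × 1.8, A = 7.02 cm², y = 0.9 cm, Ī = 1.8954 cm⁴.
Centroid: ȳ = ΣA·y / ΣA = 9 cm.
Transfer each piece to the horizontal axis through the centroid using Ī + A·d² with d = y − 9:
  web: d = 0 cm → contributes +777.6 cm⁴
  top flange (beyond web): d = 8.1 cm → contributes +462.4776 cm⁴
  bottom flange (beyond web): d = -8.1 cm → contributes +462.4776 cm⁴
Total I = 1702.555 cm⁴.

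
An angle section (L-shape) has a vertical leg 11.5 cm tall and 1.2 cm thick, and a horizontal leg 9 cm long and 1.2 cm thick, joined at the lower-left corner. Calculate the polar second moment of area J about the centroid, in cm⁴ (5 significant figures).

J ≈ 463.18 cm⁴

Break the section into simple shapes (no overlaps), measuring from the bottom-left corner of the bounding box.
Vertical leg: 1.2 × 11.5, A = 13.8 cm², y = 5.75 cm, Ī = 152.0875 cm⁴.
Horizontal leg (remainder): 7.8 × 1.2, A = 9.36 cm², y = 0.6 cm, Ī = 1.1232 cm⁴.
Centroid: ȳ = ΣA·y / ΣA = 3.668653 cm.
Transfer each piece to the centroidal x-axis using Ī + A·d² with d = y − 3.668653:
  vertical leg: d = 2.081347 cm → contributes +211.8692 cm⁴
  horizontal leg (remainder): d = -3.068653 cm → contributes +89.26286 cm⁴
Total I = 301.132 cm⁴.
For the y-axis: x̄ = 2.418653 cm.
Repeating about the centroidal y-axis gives I_y = 162.0495 cm⁴.
Polar second moment: J = I_x + I_y = 463.1816 cm⁴.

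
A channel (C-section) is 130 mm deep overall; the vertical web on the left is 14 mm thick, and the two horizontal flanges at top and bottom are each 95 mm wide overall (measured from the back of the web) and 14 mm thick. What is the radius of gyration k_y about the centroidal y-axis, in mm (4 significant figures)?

Decompose the section into non-overlapping parts with the origin at the bottom-left of its bounding rectangle.
Web: 14 × 130, A = 1 820 mm², x = 7 mm, Ī = 29726.7 mm⁴.
Top flange (beyond web): 81 × 14, A = 1 134 mm², x = 54.5 mm, Ī = 620 015 mm⁴.
Bottom flange (beyond web): 81 × 14, A = 1 134 mm², x = 54.5 mm, Ī = 620 015 mm⁴.
Centroid: x̄ = ΣA·x / ΣA = 33.3527 mm.
Transfer each piece to the centroidal y-axis using Ī + A·d² with d = x − 33.3527:
  web: d = -26.3527 mm → contributes +1 293 656 mm⁴
  top flange (beyond web): d = 21.1473 mm → contributes +1 127 147 mm⁴
  bottom flange (beyond web): d = 21.1473 mm → contributes +1 127 147 mm⁴
Total I = 3 547 950 mm⁴.
Radius of gyration: k = √(I/A) = √(3 547 950 / 4 088) = 29.46 mm.

k_y ≈ 29.46 mm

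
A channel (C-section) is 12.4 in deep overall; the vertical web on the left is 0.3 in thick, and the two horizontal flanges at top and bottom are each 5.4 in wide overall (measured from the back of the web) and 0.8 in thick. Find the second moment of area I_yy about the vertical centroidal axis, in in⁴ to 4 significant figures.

Treat the section as a set of non-overlapping primitives; coordinates are from the bounding-box lower-left.
Web: 0.3 × 12.4, A = 3.72 in², x = 0.15 in, Ī = 0.0279 in⁴.
Top flange (beyond web): 5.1 × 0.8, A = 4.08 in², x = 2.85 in, Ī = 8.8434 in⁴.
Bottom flange (beyond web): 5.1 × 0.8, A = 4.08 in², x = 2.85 in, Ī = 8.8434 in⁴.
Centroid: x̄ = ΣA·x / ΣA = 2.00455 in.
Transfer each piece to the vertical centroidal axis using Ī + A·d² with d = x − 2.00455:
  web: d = -1.85455 in → contributes +12.8222 in⁴
  top flange (beyond web): d = 0.845455 in → contributes +11.7598 in⁴
  bottom flange (beyond web): d = 0.845455 in → contributes +11.7598 in⁴
Total I = 36.3418 in⁴.

I_yy ≈ 36.34 in⁴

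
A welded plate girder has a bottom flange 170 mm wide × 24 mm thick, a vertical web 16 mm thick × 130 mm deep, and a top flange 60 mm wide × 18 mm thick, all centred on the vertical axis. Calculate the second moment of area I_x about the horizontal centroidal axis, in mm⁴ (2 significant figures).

I_x ≈ 2.6 × 10⁷ mm⁴

Decompose the section into non-overlapping parts with the origin at the bottom-left of its bounding rectangle.
Bottom plate: 170 × 24, A = 4 080 mm², y = 12 mm, Ī = 195 840 mm⁴.
Web plate: 16 × 130, A = 2 080 mm², y = 89 mm, Ī = 2 929 333 mm⁴.
Top plate: 60 × 18, A = 1 080 mm², y = 163 mm, Ī = 29 160 mm⁴.
Centroid: ȳ = ΣA·y / ΣA = 56.65 mm.
Transfer each piece to the horizontal centroidal axis using Ī + A·d² with d = y − 56.65:
  bottom plate: d = -44.65 mm → contributes +8 328 511 mm⁴
  web plate: d = 32.35 mm → contributes +5 106 583 mm⁴
  top plate: d = 106.4 mm → contributes +12 245 133 mm⁴
Total I = 25 680 228 mm⁴.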